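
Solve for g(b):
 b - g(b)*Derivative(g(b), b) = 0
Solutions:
 g(b) = -sqrt(C1 + b^2)
 g(b) = sqrt(C1 + b^2)


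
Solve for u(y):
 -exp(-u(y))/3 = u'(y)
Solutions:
 u(y) = log(C1 - y/3)


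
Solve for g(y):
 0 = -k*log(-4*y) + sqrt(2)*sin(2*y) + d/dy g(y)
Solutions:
 g(y) = C1 + k*y*(log(-y) - 1) + 2*k*y*log(2) + sqrt(2)*cos(2*y)/2


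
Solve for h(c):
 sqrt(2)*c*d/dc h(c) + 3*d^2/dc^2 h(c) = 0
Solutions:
 h(c) = C1 + C2*erf(2^(3/4)*sqrt(3)*c/6)


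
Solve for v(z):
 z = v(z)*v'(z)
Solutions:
 v(z) = -sqrt(C1 + z^2)
 v(z) = sqrt(C1 + z^2)


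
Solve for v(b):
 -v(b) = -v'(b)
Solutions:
 v(b) = C1*exp(b)


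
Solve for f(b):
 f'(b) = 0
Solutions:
 f(b) = C1


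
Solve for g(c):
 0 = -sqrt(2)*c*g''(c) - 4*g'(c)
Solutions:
 g(c) = C1 + C2*c^(1 - 2*sqrt(2))


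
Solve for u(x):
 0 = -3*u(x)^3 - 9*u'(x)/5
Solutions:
 u(x) = -sqrt(6)*sqrt(-1/(C1 - 5*x))/2
 u(x) = sqrt(6)*sqrt(-1/(C1 - 5*x))/2


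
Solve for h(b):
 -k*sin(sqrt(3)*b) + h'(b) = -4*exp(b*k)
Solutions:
 h(b) = C1 - sqrt(3)*k*cos(sqrt(3)*b)/3 - 4*exp(b*k)/k


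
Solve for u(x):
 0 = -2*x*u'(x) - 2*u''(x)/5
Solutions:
 u(x) = C1 + C2*erf(sqrt(10)*x/2)


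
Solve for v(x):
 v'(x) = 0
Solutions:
 v(x) = C1


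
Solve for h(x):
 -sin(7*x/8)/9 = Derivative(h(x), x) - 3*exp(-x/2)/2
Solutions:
 h(x) = C1 + 8*cos(7*x/8)/63 - 3*exp(-x/2)


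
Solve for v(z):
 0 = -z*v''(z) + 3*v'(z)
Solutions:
 v(z) = C1 + C2*z^4


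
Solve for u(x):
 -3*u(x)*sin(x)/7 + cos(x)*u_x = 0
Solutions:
 u(x) = C1/cos(x)^(3/7)


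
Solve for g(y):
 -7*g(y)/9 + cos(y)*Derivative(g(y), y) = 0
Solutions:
 g(y) = C1*(sin(y) + 1)^(7/18)/(sin(y) - 1)^(7/18)


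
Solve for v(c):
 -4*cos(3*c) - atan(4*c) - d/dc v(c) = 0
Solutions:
 v(c) = C1 - c*atan(4*c) + log(16*c^2 + 1)/8 - 4*sin(3*c)/3


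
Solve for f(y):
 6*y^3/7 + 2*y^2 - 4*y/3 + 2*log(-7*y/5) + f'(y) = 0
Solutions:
 f(y) = C1 - 3*y^4/14 - 2*y^3/3 + 2*y^2/3 - 2*y*log(-y) + 2*y*(-log(7) + 1 + log(5))


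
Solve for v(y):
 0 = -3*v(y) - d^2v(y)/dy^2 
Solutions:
 v(y) = C1*sin(sqrt(3)*y) + C2*cos(sqrt(3)*y)


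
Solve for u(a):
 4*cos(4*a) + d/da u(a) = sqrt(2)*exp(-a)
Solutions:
 u(a) = C1 - sin(4*a) - sqrt(2)*exp(-a)


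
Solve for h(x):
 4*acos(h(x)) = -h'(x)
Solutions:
 Integral(1/acos(_y), (_y, h(x))) = C1 - 4*x


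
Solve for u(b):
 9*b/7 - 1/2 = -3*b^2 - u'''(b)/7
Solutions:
 u(b) = C1 + C2*b + C3*b^2 - 7*b^5/20 - 3*b^4/8 + 7*b^3/12


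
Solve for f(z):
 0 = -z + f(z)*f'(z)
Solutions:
 f(z) = -sqrt(C1 + z^2)
 f(z) = sqrt(C1 + z^2)


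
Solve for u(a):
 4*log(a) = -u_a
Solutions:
 u(a) = C1 - 4*a*log(a) + 4*a


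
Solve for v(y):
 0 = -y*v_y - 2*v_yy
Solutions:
 v(y) = C1 + C2*erf(y/2)


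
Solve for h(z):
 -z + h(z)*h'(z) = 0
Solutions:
 h(z) = -sqrt(C1 + z^2)
 h(z) = sqrt(C1 + z^2)


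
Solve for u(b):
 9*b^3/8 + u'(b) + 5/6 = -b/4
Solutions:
 u(b) = C1 - 9*b^4/32 - b^2/8 - 5*b/6


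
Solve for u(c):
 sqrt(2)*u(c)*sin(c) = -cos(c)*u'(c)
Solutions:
 u(c) = C1*cos(c)^(sqrt(2))


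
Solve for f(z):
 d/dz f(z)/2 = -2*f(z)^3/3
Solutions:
 f(z) = -sqrt(6)*sqrt(-1/(C1 - 4*z))/2
 f(z) = sqrt(6)*sqrt(-1/(C1 - 4*z))/2


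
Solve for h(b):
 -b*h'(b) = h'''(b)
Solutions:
 h(b) = C1 + Integral(C2*airyai(-b) + C3*airybi(-b), b)


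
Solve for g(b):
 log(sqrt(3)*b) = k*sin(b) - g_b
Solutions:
 g(b) = C1 - b*log(b) - b*log(3)/2 + b - k*cos(b)


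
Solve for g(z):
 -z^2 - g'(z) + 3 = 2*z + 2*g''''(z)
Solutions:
 g(z) = C1 + C4*exp(-2^(2/3)*z/2) - z^3/3 - z^2 + 3*z + (C2*sin(2^(2/3)*sqrt(3)*z/4) + C3*cos(2^(2/3)*sqrt(3)*z/4))*exp(2^(2/3)*z/4)


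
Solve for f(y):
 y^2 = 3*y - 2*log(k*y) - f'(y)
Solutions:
 f(y) = C1 - y^3/3 + 3*y^2/2 - 2*y*log(k*y) + 2*y


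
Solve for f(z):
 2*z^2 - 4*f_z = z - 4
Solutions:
 f(z) = C1 + z^3/6 - z^2/8 + z


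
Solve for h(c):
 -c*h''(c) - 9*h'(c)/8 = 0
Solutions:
 h(c) = C1 + C2/c^(1/8)


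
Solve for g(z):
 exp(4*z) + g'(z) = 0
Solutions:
 g(z) = C1 - exp(4*z)/4


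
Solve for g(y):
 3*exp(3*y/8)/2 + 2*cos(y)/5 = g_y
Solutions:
 g(y) = C1 + 4*exp(3*y/8) + 2*sin(y)/5


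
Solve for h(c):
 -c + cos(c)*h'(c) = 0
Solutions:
 h(c) = C1 + Integral(c/cos(c), c)


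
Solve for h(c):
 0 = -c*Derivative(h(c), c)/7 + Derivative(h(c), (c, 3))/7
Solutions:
 h(c) = C1 + Integral(C2*airyai(c) + C3*airybi(c), c)


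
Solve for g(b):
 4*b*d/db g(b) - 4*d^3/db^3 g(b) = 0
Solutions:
 g(b) = C1 + Integral(C2*airyai(b) + C3*airybi(b), b)


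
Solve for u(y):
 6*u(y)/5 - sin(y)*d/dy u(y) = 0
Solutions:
 u(y) = C1*(cos(y) - 1)^(3/5)/(cos(y) + 1)^(3/5)


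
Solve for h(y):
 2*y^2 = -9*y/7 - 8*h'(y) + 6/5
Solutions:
 h(y) = C1 - y^3/12 - 9*y^2/112 + 3*y/20


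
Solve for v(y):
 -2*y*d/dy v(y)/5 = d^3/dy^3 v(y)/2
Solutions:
 v(y) = C1 + Integral(C2*airyai(-10^(2/3)*y/5) + C3*airybi(-10^(2/3)*y/5), y)


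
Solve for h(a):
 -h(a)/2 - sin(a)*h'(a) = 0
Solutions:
 h(a) = C1*(cos(a) + 1)^(1/4)/(cos(a) - 1)^(1/4)


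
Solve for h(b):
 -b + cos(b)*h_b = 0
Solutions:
 h(b) = C1 + Integral(b/cos(b), b)


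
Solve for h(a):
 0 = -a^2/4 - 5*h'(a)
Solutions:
 h(a) = C1 - a^3/60


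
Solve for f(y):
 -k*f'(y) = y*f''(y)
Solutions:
 f(y) = C1 + y^(1 - re(k))*(C2*sin(log(y)*Abs(im(k))) + C3*cos(log(y)*im(k)))


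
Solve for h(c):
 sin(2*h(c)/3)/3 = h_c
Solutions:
 -c/3 + 3*log(cos(2*h(c)/3) - 1)/4 - 3*log(cos(2*h(c)/3) + 1)/4 = C1


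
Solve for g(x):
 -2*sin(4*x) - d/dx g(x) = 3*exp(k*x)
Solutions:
 g(x) = C1 + cos(4*x)/2 - 3*exp(k*x)/k


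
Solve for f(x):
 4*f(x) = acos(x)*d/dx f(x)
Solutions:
 f(x) = C1*exp(4*Integral(1/acos(x), x))


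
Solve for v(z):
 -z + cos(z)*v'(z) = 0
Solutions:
 v(z) = C1 + Integral(z/cos(z), z)


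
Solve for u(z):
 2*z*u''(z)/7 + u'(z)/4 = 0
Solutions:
 u(z) = C1 + C2*z^(1/8)


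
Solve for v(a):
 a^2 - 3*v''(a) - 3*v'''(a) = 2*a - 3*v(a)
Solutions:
 v(a) = C1*exp(-a*(2*2^(1/3)/(3*sqrt(69) + 25)^(1/3) + 4 + 2^(2/3)*(3*sqrt(69) + 25)^(1/3))/12)*sin(2^(1/3)*sqrt(3)*a*(-2^(1/3)*(3*sqrt(69) + 25)^(1/3) + 2/(3*sqrt(69) + 25)^(1/3))/12) + C2*exp(-a*(2*2^(1/3)/(3*sqrt(69) + 25)^(1/3) + 4 + 2^(2/3)*(3*sqrt(69) + 25)^(1/3))/12)*cos(2^(1/3)*sqrt(3)*a*(-2^(1/3)*(3*sqrt(69) + 25)^(1/3) + 2/(3*sqrt(69) + 25)^(1/3))/12) + C3*exp(a*(-2 + 2*2^(1/3)/(3*sqrt(69) + 25)^(1/3) + 2^(2/3)*(3*sqrt(69) + 25)^(1/3))/6) - a^2/3 + 2*a/3 - 2/3


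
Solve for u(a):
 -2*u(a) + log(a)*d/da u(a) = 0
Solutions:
 u(a) = C1*exp(2*li(a))


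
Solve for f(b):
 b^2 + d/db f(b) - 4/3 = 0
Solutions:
 f(b) = C1 - b^3/3 + 4*b/3


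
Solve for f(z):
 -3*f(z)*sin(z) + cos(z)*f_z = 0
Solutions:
 f(z) = C1/cos(z)^3


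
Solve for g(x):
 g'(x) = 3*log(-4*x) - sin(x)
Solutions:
 g(x) = C1 + 3*x*log(-x) - 3*x + 6*x*log(2) + cos(x)


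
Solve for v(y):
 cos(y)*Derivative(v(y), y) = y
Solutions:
 v(y) = C1 + Integral(y/cos(y), y)


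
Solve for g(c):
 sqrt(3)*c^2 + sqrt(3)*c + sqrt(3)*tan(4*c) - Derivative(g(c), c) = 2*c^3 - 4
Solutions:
 g(c) = C1 - c^4/2 + sqrt(3)*c^3/3 + sqrt(3)*c^2/2 + 4*c - sqrt(3)*log(cos(4*c))/4


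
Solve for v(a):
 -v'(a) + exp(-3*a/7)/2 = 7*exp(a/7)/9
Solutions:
 v(a) = C1 - 49*exp(a/7)/9 - 7*exp(-3*a/7)/6


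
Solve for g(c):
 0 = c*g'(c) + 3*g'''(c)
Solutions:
 g(c) = C1 + Integral(C2*airyai(-3^(2/3)*c/3) + C3*airybi(-3^(2/3)*c/3), c)


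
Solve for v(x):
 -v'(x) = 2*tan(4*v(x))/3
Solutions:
 v(x) = -asin(C1*exp(-8*x/3))/4 + pi/4
 v(x) = asin(C1*exp(-8*x/3))/4


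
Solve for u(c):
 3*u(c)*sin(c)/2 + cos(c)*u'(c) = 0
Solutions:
 u(c) = C1*cos(c)^(3/2)


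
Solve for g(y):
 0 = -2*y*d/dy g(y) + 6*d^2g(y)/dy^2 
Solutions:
 g(y) = C1 + C2*erfi(sqrt(6)*y/6)


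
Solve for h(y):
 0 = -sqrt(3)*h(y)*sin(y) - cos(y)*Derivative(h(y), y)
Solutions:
 h(y) = C1*cos(y)^(sqrt(3))


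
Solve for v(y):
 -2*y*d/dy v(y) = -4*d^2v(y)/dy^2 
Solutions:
 v(y) = C1 + C2*erfi(y/2)


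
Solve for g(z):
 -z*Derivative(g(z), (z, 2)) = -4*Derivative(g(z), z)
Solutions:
 g(z) = C1 + C2*z^5


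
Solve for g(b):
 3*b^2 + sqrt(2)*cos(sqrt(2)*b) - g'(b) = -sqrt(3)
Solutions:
 g(b) = C1 + b^3 + sqrt(3)*b + sin(sqrt(2)*b)


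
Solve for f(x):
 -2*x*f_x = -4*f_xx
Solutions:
 f(x) = C1 + C2*erfi(x/2)


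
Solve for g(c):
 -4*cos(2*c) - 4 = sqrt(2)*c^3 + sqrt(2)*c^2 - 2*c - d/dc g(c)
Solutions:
 g(c) = C1 + sqrt(2)*c^4/4 + sqrt(2)*c^3/3 - c^2 + 4*c + 4*sin(c)*cos(c)


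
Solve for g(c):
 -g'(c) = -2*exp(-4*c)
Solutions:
 g(c) = C1 - exp(-4*c)/2


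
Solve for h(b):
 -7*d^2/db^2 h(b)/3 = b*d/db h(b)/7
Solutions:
 h(b) = C1 + C2*erf(sqrt(6)*b/14)


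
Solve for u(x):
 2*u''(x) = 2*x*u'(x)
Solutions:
 u(x) = C1 + C2*erfi(sqrt(2)*x/2)


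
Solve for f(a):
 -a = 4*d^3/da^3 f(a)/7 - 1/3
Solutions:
 f(a) = C1 + C2*a + C3*a^2 - 7*a^4/96 + 7*a^3/72


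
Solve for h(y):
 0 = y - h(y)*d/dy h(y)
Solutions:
 h(y) = -sqrt(C1 + y^2)
 h(y) = sqrt(C1 + y^2)


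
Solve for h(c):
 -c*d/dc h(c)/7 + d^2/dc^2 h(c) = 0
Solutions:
 h(c) = C1 + C2*erfi(sqrt(14)*c/14)


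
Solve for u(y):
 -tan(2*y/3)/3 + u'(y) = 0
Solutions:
 u(y) = C1 - log(cos(2*y/3))/2


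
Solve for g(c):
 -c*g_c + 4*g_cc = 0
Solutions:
 g(c) = C1 + C2*erfi(sqrt(2)*c/4)


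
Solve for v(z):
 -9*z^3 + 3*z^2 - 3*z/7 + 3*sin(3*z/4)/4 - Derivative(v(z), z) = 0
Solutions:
 v(z) = C1 - 9*z^4/4 + z^3 - 3*z^2/14 - cos(3*z/4)


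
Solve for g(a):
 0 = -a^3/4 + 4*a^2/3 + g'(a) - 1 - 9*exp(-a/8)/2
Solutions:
 g(a) = C1 + a^4/16 - 4*a^3/9 + a - 36*exp(-a/8)


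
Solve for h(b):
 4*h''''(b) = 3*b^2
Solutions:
 h(b) = C1 + C2*b + C3*b^2 + C4*b^3 + b^6/480


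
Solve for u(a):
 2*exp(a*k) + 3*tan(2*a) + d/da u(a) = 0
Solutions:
 u(a) = C1 - 2*Piecewise((exp(a*k)/k, Ne(k, 0)), (a, True)) + 3*log(cos(2*a))/2


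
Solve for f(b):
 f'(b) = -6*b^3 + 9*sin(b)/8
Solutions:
 f(b) = C1 - 3*b^4/2 - 9*cos(b)/8


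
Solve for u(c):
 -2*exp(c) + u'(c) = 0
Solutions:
 u(c) = C1 + 2*exp(c)


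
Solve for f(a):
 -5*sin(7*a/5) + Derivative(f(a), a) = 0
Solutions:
 f(a) = C1 - 25*cos(7*a/5)/7


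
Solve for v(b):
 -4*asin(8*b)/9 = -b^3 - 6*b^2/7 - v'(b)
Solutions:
 v(b) = C1 - b^4/4 - 2*b^3/7 + 4*b*asin(8*b)/9 + sqrt(1 - 64*b^2)/18


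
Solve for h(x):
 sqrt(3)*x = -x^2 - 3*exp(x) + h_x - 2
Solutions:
 h(x) = C1 + x^3/3 + sqrt(3)*x^2/2 + 2*x + 3*exp(x)


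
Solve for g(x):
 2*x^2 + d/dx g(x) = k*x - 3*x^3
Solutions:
 g(x) = C1 + k*x^2/2 - 3*x^4/4 - 2*x^3/3


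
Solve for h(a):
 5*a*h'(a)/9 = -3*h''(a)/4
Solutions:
 h(a) = C1 + C2*erf(sqrt(30)*a/9)


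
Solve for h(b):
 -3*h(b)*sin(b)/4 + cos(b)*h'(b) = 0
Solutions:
 h(b) = C1/cos(b)^(3/4)


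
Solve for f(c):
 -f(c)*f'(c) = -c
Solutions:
 f(c) = -sqrt(C1 + c^2)
 f(c) = sqrt(C1 + c^2)


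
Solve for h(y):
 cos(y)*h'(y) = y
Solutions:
 h(y) = C1 + Integral(y/cos(y), y)


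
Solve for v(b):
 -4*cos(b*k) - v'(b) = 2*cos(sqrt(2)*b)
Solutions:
 v(b) = C1 - sqrt(2)*sin(sqrt(2)*b) - 4*sin(b*k)/k


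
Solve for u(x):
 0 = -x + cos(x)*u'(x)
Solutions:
 u(x) = C1 + Integral(x/cos(x), x)


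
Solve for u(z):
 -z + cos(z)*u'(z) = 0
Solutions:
 u(z) = C1 + Integral(z/cos(z), z)


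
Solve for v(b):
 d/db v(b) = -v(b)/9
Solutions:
 v(b) = C1*exp(-b/9)


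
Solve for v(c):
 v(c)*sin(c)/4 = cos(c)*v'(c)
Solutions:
 v(c) = C1/cos(c)^(1/4)


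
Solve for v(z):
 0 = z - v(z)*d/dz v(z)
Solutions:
 v(z) = -sqrt(C1 + z^2)
 v(z) = sqrt(C1 + z^2)


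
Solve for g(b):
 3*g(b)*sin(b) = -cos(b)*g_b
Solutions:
 g(b) = C1*cos(b)^3


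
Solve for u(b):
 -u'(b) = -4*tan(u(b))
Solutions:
 u(b) = pi - asin(C1*exp(4*b))
 u(b) = asin(C1*exp(4*b))


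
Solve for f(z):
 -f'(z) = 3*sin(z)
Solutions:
 f(z) = C1 + 3*cos(z)


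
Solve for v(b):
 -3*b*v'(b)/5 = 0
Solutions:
 v(b) = C1


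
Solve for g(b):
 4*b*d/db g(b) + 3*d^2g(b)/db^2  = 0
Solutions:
 g(b) = C1 + C2*erf(sqrt(6)*b/3)


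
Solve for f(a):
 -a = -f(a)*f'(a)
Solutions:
 f(a) = -sqrt(C1 + a^2)
 f(a) = sqrt(C1 + a^2)


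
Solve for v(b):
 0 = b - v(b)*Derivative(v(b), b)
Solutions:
 v(b) = -sqrt(C1 + b^2)
 v(b) = sqrt(C1 + b^2)


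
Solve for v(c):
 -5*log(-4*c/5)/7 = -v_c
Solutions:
 v(c) = C1 + 5*c*log(-c)/7 + 5*c*(-log(5) - 1 + 2*log(2))/7


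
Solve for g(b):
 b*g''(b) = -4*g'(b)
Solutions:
 g(b) = C1 + C2/b^3


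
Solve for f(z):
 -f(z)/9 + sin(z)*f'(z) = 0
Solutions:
 f(z) = C1*(cos(z) - 1)^(1/18)/(cos(z) + 1)^(1/18)


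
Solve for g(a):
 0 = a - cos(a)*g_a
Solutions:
 g(a) = C1 + Integral(a/cos(a), a)


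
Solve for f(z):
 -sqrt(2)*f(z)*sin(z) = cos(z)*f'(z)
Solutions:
 f(z) = C1*cos(z)^(sqrt(2))


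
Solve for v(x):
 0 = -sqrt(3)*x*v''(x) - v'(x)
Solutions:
 v(x) = C1 + C2*x^(1 - sqrt(3)/3)


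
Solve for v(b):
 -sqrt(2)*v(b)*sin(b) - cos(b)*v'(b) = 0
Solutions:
 v(b) = C1*cos(b)^(sqrt(2))


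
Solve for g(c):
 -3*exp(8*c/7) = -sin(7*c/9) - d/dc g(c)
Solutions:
 g(c) = C1 + 21*exp(8*c/7)/8 + 9*cos(7*c/9)/7


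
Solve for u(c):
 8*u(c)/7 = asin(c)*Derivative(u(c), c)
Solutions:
 u(c) = C1*exp(8*Integral(1/asin(c), c)/7)


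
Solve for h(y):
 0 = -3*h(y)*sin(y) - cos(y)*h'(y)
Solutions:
 h(y) = C1*cos(y)^3


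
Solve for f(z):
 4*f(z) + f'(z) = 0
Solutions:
 f(z) = C1*exp(-4*z)


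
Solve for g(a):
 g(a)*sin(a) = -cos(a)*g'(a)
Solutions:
 g(a) = C1*cos(a)


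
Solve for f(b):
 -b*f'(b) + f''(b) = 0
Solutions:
 f(b) = C1 + C2*erfi(sqrt(2)*b/2)


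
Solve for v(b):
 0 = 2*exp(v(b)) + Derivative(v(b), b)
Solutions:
 v(b) = log(1/(C1 + 2*b))


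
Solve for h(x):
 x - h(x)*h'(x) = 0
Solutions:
 h(x) = -sqrt(C1 + x^2)
 h(x) = sqrt(C1 + x^2)


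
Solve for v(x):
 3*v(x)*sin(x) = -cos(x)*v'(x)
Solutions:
 v(x) = C1*cos(x)^3


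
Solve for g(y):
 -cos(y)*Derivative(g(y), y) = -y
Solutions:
 g(y) = C1 + Integral(y/cos(y), y)


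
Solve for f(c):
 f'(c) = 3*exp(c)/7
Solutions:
 f(c) = C1 + 3*exp(c)/7


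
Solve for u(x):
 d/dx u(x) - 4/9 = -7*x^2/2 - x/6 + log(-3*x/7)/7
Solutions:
 u(x) = C1 - 7*x^3/6 - x^2/12 + x*log(-x)/7 + x*(-9*log(7) + 9*log(3) + 19)/63


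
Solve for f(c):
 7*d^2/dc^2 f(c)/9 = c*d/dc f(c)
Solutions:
 f(c) = C1 + C2*erfi(3*sqrt(14)*c/14)


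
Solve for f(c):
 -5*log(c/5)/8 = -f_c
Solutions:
 f(c) = C1 + 5*c*log(c)/8 - 5*c*log(5)/8 - 5*c/8


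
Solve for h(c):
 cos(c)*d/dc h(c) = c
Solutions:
 h(c) = C1 + Integral(c/cos(c), c)


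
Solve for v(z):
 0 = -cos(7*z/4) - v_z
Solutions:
 v(z) = C1 - 4*sin(7*z/4)/7


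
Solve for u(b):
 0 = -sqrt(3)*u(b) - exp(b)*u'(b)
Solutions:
 u(b) = C1*exp(sqrt(3)*exp(-b))


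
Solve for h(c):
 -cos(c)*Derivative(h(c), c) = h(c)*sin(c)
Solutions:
 h(c) = C1*cos(c)


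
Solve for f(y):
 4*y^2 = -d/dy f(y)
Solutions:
 f(y) = C1 - 4*y^3/3


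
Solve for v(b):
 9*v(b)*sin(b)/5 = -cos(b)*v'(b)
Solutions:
 v(b) = C1*cos(b)^(9/5)


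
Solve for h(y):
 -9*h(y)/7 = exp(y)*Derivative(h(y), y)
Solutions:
 h(y) = C1*exp(9*exp(-y)/7)


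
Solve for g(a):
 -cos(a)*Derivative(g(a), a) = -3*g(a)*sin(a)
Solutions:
 g(a) = C1/cos(a)^3


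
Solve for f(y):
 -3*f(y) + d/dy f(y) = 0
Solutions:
 f(y) = C1*exp(3*y)


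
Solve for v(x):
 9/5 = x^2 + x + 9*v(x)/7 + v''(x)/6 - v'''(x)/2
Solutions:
 v(x) = C1*exp(x*(-7^(2/3)*(405*sqrt(263) + 6568)^(1/3) - 7*7^(1/3)/(405*sqrt(263) + 6568)^(1/3) + 14)/126)*sin(sqrt(3)*7^(1/3)*x*(-7^(1/3)*(405*sqrt(263) + 6568)^(1/3) + 7/(405*sqrt(263) + 6568)^(1/3))/126) + C2*exp(x*(-7^(2/3)*(405*sqrt(263) + 6568)^(1/3) - 7*7^(1/3)/(405*sqrt(263) + 6568)^(1/3) + 14)/126)*cos(sqrt(3)*7^(1/3)*x*(-7^(1/3)*(405*sqrt(263) + 6568)^(1/3) + 7/(405*sqrt(263) + 6568)^(1/3))/126) + C3*exp(x*(7*7^(1/3)/(405*sqrt(263) + 6568)^(1/3) + 7 + 7^(2/3)*(405*sqrt(263) + 6568)^(1/3))/63) - 7*x^2/9 - 7*x/9 + 1946/1215


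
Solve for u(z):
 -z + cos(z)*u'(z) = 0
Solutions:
 u(z) = C1 + Integral(z/cos(z), z)


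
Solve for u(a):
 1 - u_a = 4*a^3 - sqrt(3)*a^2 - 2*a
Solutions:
 u(a) = C1 - a^4 + sqrt(3)*a^3/3 + a^2 + a


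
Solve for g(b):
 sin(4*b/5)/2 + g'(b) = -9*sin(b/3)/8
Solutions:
 g(b) = C1 + 27*cos(b/3)/8 + 5*cos(4*b/5)/8


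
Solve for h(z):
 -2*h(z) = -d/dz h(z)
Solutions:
 h(z) = C1*exp(2*z)


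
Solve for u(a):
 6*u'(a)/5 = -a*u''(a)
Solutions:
 u(a) = C1 + C2/a^(1/5)


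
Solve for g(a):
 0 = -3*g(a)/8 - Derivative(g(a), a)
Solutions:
 g(a) = C1*exp(-3*a/8)


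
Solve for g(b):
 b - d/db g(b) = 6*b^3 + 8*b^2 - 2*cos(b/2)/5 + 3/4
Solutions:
 g(b) = C1 - 3*b^4/2 - 8*b^3/3 + b^2/2 - 3*b/4 + 4*sin(b/2)/5


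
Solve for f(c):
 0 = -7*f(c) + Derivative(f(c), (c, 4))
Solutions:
 f(c) = C1*exp(-7^(1/4)*c) + C2*exp(7^(1/4)*c) + C3*sin(7^(1/4)*c) + C4*cos(7^(1/4)*c)


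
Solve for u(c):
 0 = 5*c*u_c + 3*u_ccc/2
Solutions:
 u(c) = C1 + Integral(C2*airyai(-10^(1/3)*3^(2/3)*c/3) + C3*airybi(-10^(1/3)*3^(2/3)*c/3), c)


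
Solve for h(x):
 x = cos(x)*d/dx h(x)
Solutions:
 h(x) = C1 + Integral(x/cos(x), x)


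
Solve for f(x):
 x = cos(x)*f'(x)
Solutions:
 f(x) = C1 + Integral(x/cos(x), x)


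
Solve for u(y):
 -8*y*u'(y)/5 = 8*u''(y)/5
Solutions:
 u(y) = C1 + C2*erf(sqrt(2)*y/2)


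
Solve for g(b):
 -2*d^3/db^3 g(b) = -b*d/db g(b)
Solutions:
 g(b) = C1 + Integral(C2*airyai(2^(2/3)*b/2) + C3*airybi(2^(2/3)*b/2), b)


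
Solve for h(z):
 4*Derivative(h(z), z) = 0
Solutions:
 h(z) = C1


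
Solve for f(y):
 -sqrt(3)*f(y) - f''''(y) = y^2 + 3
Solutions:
 f(y) = -sqrt(3)*y^2/3 + (C1*sin(sqrt(2)*3^(1/8)*y/2) + C2*cos(sqrt(2)*3^(1/8)*y/2))*exp(-sqrt(2)*3^(1/8)*y/2) + (C3*sin(sqrt(2)*3^(1/8)*y/2) + C4*cos(sqrt(2)*3^(1/8)*y/2))*exp(sqrt(2)*3^(1/8)*y/2) - sqrt(3)


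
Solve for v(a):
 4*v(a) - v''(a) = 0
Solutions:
 v(a) = C1*exp(-2*a) + C2*exp(2*a)


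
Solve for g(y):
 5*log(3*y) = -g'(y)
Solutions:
 g(y) = C1 - 5*y*log(y) - y*log(243) + 5*y


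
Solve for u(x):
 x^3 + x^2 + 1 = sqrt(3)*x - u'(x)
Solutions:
 u(x) = C1 - x^4/4 - x^3/3 + sqrt(3)*x^2/2 - x


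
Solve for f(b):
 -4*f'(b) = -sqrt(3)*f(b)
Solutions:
 f(b) = C1*exp(sqrt(3)*b/4)


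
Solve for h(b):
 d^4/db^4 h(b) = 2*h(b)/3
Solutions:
 h(b) = C1*exp(-2^(1/4)*3^(3/4)*b/3) + C2*exp(2^(1/4)*3^(3/4)*b/3) + C3*sin(2^(1/4)*3^(3/4)*b/3) + C4*cos(2^(1/4)*3^(3/4)*b/3)


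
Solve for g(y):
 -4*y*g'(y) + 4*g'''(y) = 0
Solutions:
 g(y) = C1 + Integral(C2*airyai(y) + C3*airybi(y), y)


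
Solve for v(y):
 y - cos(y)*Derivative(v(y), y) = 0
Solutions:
 v(y) = C1 + Integral(y/cos(y), y)


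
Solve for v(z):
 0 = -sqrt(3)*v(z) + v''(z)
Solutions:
 v(z) = C1*exp(-3^(1/4)*z) + C2*exp(3^(1/4)*z)


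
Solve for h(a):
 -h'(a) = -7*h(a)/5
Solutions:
 h(a) = C1*exp(7*a/5)


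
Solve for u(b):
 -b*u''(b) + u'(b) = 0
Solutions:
 u(b) = C1 + C2*b^2


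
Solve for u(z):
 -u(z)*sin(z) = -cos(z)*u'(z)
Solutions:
 u(z) = C1/cos(z)


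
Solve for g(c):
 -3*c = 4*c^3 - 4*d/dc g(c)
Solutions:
 g(c) = C1 + c^4/4 + 3*c^2/8


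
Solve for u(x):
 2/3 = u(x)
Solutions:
 u(x) = 2/3


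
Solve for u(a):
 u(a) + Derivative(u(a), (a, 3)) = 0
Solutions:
 u(a) = C3*exp(-a) + (C1*sin(sqrt(3)*a/2) + C2*cos(sqrt(3)*a/2))*exp(a/2)


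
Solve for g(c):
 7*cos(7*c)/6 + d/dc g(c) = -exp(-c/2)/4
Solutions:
 g(c) = C1 - sin(7*c)/6 + exp(-c/2)/2


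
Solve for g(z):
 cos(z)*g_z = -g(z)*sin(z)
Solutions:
 g(z) = C1*cos(z)


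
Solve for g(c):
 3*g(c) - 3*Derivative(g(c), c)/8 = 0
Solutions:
 g(c) = C1*exp(8*c)


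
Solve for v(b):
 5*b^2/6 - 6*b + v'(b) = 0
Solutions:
 v(b) = C1 - 5*b^3/18 + 3*b^2


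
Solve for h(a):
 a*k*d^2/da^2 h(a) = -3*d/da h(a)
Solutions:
 h(a) = C1 + a^(((re(k) - 3)*re(k) + im(k)^2)/(re(k)^2 + im(k)^2))*(C2*sin(3*log(a)*Abs(im(k))/(re(k)^2 + im(k)^2)) + C3*cos(3*log(a)*im(k)/(re(k)^2 + im(k)^2)))


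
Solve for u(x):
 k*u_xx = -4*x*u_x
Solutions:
 u(x) = C1 + C2*sqrt(k)*erf(sqrt(2)*x*sqrt(1/k))


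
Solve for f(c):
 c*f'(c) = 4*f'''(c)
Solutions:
 f(c) = C1 + Integral(C2*airyai(2^(1/3)*c/2) + C3*airybi(2^(1/3)*c/2), c)


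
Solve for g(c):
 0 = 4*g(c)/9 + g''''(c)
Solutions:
 g(c) = (C1*sin(sqrt(3)*c/3) + C2*cos(sqrt(3)*c/3))*exp(-sqrt(3)*c/3) + (C3*sin(sqrt(3)*c/3) + C4*cos(sqrt(3)*c/3))*exp(sqrt(3)*c/3)


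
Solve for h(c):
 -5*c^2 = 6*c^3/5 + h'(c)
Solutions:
 h(c) = C1 - 3*c^4/10 - 5*c^3/3


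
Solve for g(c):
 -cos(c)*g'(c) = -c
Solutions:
 g(c) = C1 + Integral(c/cos(c), c)


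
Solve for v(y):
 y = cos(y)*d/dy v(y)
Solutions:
 v(y) = C1 + Integral(y/cos(y), y)


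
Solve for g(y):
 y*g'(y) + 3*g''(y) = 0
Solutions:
 g(y) = C1 + C2*erf(sqrt(6)*y/6)


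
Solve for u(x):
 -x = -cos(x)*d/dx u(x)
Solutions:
 u(x) = C1 + Integral(x/cos(x), x)


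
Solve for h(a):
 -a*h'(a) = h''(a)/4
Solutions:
 h(a) = C1 + C2*erf(sqrt(2)*a)


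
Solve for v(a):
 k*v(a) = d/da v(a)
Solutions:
 v(a) = C1*exp(a*k)


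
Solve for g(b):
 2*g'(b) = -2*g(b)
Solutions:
 g(b) = C1*exp(-b)


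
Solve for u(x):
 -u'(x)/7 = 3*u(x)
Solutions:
 u(x) = C1*exp(-21*x)


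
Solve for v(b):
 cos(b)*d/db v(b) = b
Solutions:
 v(b) = C1 + Integral(b/cos(b), b)


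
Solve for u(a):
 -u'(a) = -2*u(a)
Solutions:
 u(a) = C1*exp(2*a)


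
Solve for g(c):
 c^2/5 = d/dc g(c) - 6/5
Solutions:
 g(c) = C1 + c^3/15 + 6*c/5


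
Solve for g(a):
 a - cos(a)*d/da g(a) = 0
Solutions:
 g(a) = C1 + Integral(a/cos(a), a)


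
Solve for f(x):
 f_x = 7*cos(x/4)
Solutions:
 f(x) = C1 + 28*sin(x/4)


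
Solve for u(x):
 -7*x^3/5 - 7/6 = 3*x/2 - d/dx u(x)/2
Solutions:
 u(x) = C1 + 7*x^4/10 + 3*x^2/2 + 7*x/3


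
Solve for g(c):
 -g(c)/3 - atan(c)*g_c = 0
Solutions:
 g(c) = C1*exp(-Integral(1/atan(c), c)/3)


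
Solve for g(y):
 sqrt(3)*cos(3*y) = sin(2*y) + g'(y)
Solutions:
 g(y) = C1 + sqrt(3)*sin(3*y)/3 + cos(2*y)/2


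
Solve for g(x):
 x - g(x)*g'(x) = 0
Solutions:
 g(x) = -sqrt(C1 + x^2)
 g(x) = sqrt(C1 + x^2)


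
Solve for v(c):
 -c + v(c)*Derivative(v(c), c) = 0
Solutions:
 v(c) = -sqrt(C1 + c^2)
 v(c) = sqrt(C1 + c^2)


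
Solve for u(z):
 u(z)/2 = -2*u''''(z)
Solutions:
 u(z) = (C1*sin(z/2) + C2*cos(z/2))*exp(-z/2) + (C3*sin(z/2) + C4*cos(z/2))*exp(z/2)


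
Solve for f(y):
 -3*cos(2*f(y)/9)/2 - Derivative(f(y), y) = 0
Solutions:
 3*y/2 - 9*log(sin(2*f(y)/9) - 1)/4 + 9*log(sin(2*f(y)/9) + 1)/4 = C1


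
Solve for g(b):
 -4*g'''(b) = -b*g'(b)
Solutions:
 g(b) = C1 + Integral(C2*airyai(2^(1/3)*b/2) + C3*airybi(2^(1/3)*b/2), b)


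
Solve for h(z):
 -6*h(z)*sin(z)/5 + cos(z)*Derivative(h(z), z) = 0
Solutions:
 h(z) = C1/cos(z)^(6/5)


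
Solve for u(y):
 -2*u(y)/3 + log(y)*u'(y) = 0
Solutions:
 u(y) = C1*exp(2*li(y)/3)


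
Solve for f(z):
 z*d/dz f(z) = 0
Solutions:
 f(z) = C1


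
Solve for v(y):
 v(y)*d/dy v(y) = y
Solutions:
 v(y) = -sqrt(C1 + y^2)
 v(y) = sqrt(C1 + y^2)


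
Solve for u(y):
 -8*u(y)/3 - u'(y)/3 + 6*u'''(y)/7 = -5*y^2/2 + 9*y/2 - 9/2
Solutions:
 u(y) = C1*exp(-42^(1/3)*y*(42^(1/3)/(sqrt(46614) + 216)^(1/3) + (sqrt(46614) + 216)^(1/3))/36)*sin(14^(1/3)*3^(1/6)*y*(-3^(2/3)*(sqrt(46614) + 216)^(1/3) + 3*14^(1/3)/(sqrt(46614) + 216)^(1/3))/36) + C2*exp(-42^(1/3)*y*(42^(1/3)/(sqrt(46614) + 216)^(1/3) + (sqrt(46614) + 216)^(1/3))/36)*cos(14^(1/3)*3^(1/6)*y*(-3^(2/3)*(sqrt(46614) + 216)^(1/3) + 3*14^(1/3)/(sqrt(46614) + 216)^(1/3))/36) + C3*exp(42^(1/3)*y*(42^(1/3)/(sqrt(46614) + 216)^(1/3) + (sqrt(46614) + 216)^(1/3))/18) + 15*y^2/16 - 123*y/64 + 987/512


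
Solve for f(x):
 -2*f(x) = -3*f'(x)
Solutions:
 f(x) = C1*exp(2*x/3)


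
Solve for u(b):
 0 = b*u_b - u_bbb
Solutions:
 u(b) = C1 + Integral(C2*airyai(b) + C3*airybi(b), b)


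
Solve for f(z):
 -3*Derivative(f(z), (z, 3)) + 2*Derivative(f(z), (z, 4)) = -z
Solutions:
 f(z) = C1 + C2*z + C3*z^2 + C4*exp(3*z/2) + z^4/72 + z^3/27


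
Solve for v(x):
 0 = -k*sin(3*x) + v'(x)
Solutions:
 v(x) = C1 - k*cos(3*x)/3


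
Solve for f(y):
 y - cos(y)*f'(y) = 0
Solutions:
 f(y) = C1 + Integral(y/cos(y), y)


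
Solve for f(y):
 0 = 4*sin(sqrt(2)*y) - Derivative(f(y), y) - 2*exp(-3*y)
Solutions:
 f(y) = C1 - 2*sqrt(2)*cos(sqrt(2)*y) + 2*exp(-3*y)/3


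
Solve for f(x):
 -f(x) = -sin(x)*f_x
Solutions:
 f(x) = C1*sqrt(cos(x) - 1)/sqrt(cos(x) + 1)


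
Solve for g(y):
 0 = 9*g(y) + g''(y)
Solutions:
 g(y) = C1*sin(3*y) + C2*cos(3*y)


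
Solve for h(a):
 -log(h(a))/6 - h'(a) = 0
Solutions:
 li(h(a)) = C1 - a/6


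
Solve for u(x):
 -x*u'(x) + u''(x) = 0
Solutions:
 u(x) = C1 + C2*erfi(sqrt(2)*x/2)


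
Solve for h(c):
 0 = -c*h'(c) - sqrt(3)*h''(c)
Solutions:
 h(c) = C1 + C2*erf(sqrt(2)*3^(3/4)*c/6)


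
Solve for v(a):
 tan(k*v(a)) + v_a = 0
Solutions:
 v(a) = Piecewise((-asin(exp(C1*k - a*k))/k + pi/k, Ne(k, 0)), (nan, True))
 v(a) = Piecewise((asin(exp(C1*k - a*k))/k, Ne(k, 0)), (nan, True))


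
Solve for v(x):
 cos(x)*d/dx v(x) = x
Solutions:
 v(x) = C1 + Integral(x/cos(x), x)


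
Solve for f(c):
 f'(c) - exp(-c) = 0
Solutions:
 f(c) = C1 - exp(-c)


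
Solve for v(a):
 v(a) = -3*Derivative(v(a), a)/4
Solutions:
 v(a) = C1*exp(-4*a/3)


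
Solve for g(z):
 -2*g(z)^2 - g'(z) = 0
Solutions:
 g(z) = 1/(C1 + 2*z)


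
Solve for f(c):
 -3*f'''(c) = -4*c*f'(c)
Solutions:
 f(c) = C1 + Integral(C2*airyai(6^(2/3)*c/3) + C3*airybi(6^(2/3)*c/3), c)


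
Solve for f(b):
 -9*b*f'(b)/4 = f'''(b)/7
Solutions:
 f(b) = C1 + Integral(C2*airyai(-126^(1/3)*b/2) + C3*airybi(-126^(1/3)*b/2), b)


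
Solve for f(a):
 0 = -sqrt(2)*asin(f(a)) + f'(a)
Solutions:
 Integral(1/asin(_y), (_y, f(a))) = C1 + sqrt(2)*a


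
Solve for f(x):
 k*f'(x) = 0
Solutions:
 f(x) = C1


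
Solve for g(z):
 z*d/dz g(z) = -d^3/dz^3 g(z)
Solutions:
 g(z) = C1 + Integral(C2*airyai(-z) + C3*airybi(-z), z)


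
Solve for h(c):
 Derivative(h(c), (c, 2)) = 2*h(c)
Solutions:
 h(c) = C1*exp(-sqrt(2)*c) + C2*exp(sqrt(2)*c)


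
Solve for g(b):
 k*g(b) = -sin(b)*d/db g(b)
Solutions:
 g(b) = C1*exp(k*(-log(cos(b) - 1) + log(cos(b) + 1))/2)


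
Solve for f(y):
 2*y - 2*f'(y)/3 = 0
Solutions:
 f(y) = C1 + 3*y^2/2


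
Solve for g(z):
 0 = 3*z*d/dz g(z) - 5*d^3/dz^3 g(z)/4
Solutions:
 g(z) = C1 + Integral(C2*airyai(12^(1/3)*5^(2/3)*z/5) + C3*airybi(12^(1/3)*5^(2/3)*z/5), z)


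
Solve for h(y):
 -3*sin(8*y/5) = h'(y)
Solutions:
 h(y) = C1 + 15*cos(8*y/5)/8


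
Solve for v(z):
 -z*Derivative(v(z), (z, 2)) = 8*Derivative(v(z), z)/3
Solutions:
 v(z) = C1 + C2/z^(5/3)


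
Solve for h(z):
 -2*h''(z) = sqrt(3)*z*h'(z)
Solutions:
 h(z) = C1 + C2*erf(3^(1/4)*z/2)


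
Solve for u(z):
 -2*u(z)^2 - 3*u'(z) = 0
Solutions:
 u(z) = 3/(C1 + 2*z)


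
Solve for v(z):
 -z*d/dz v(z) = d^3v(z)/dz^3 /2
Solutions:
 v(z) = C1 + Integral(C2*airyai(-2^(1/3)*z) + C3*airybi(-2^(1/3)*z), z)


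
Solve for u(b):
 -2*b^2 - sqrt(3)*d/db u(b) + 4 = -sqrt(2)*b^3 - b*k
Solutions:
 u(b) = C1 + sqrt(6)*b^4/12 - 2*sqrt(3)*b^3/9 + sqrt(3)*b^2*k/6 + 4*sqrt(3)*b/3


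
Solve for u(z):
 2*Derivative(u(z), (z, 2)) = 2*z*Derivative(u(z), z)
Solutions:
 u(z) = C1 + C2*erfi(sqrt(2)*z/2)


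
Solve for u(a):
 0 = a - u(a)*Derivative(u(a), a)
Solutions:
 u(a) = -sqrt(C1 + a^2)
 u(a) = sqrt(C1 + a^2)


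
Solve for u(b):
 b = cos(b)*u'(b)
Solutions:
 u(b) = C1 + Integral(b/cos(b), b)


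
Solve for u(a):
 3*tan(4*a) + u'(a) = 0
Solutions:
 u(a) = C1 + 3*log(cos(4*a))/4


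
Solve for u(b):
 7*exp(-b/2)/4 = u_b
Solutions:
 u(b) = C1 - 7*exp(-b/2)/2


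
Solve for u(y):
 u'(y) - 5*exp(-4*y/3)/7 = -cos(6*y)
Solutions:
 u(y) = C1 - sin(6*y)/6 - 15*exp(-4*y/3)/28


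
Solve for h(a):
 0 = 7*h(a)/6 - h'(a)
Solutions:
 h(a) = C1*exp(7*a/6)


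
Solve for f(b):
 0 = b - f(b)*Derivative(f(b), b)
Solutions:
 f(b) = -sqrt(C1 + b^2)
 f(b) = sqrt(C1 + b^2)


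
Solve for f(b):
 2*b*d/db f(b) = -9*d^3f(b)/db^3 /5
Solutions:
 f(b) = C1 + Integral(C2*airyai(-30^(1/3)*b/3) + C3*airybi(-30^(1/3)*b/3), b)


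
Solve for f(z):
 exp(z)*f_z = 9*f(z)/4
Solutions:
 f(z) = C1*exp(-9*exp(-z)/4)


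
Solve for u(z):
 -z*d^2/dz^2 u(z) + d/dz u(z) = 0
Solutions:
 u(z) = C1 + C2*z^2


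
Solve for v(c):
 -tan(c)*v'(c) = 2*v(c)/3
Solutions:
 v(c) = C1/sin(c)^(2/3)


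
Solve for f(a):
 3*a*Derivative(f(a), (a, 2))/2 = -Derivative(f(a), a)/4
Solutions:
 f(a) = C1 + C2*a^(5/6)


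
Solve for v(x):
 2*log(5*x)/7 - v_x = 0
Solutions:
 v(x) = C1 + 2*x*log(x)/7 - 2*x/7 + 2*x*log(5)/7


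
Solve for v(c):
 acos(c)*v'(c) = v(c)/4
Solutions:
 v(c) = C1*exp(Integral(1/acos(c), c)/4)


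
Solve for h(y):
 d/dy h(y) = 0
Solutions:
 h(y) = C1


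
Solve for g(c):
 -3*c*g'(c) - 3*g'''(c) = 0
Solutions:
 g(c) = C1 + Integral(C2*airyai(-c) + C3*airybi(-c), c)


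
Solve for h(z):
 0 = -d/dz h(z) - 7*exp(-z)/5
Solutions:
 h(z) = C1 + 7*exp(-z)/5


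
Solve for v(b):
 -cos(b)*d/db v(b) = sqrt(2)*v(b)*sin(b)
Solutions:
 v(b) = C1*cos(b)^(sqrt(2))


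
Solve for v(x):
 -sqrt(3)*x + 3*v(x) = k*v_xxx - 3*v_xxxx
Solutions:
 v(x) = C1*exp(x*(k - sqrt(k^2 + 6*12^(1/3)*(k^2 + sqrt(k^4 - 768))^(1/3) + 48*18^(1/3)/(k^2 + sqrt(k^4 - 768))^(1/3)) - sqrt(2)*sqrt(-k^3/sqrt(k^2 + 6*12^(1/3)*(k^2 + sqrt(k^4 - 768))^(1/3) + 48*18^(1/3)/(k^2 + sqrt(k^4 - 768))^(1/3)) + k^2 - 3*12^(1/3)*(k^2 + sqrt(k^4 - 768))^(1/3) - 24*18^(1/3)/(k^2 + sqrt(k^4 - 768))^(1/3)))/12) + C2*exp(x*(k - sqrt(k^2 + 6*12^(1/3)*(k^2 + sqrt(k^4 - 768))^(1/3) + 48*18^(1/3)/(k^2 + sqrt(k^4 - 768))^(1/3)) + sqrt(2)*sqrt(-k^3/sqrt(k^2 + 6*12^(1/3)*(k^2 + sqrt(k^4 - 768))^(1/3) + 48*18^(1/3)/(k^2 + sqrt(k^4 - 768))^(1/3)) + k^2 - 3*12^(1/3)*(k^2 + sqrt(k^4 - 768))^(1/3) - 24*18^(1/3)/(k^2 + sqrt(k^4 - 768))^(1/3)))/12) + C3*exp(x*(k + sqrt(k^2 + 6*12^(1/3)*(k^2 + sqrt(k^4 - 768))^(1/3) + 48*18^(1/3)/(k^2 + sqrt(k^4 - 768))^(1/3)) - sqrt(2)*sqrt(k^3/sqrt(k^2 + 6*12^(1/3)*(k^2 + sqrt(k^4 - 768))^(1/3) + 48*18^(1/3)/(k^2 + sqrt(k^4 - 768))^(1/3)) + k^2 - 3*12^(1/3)*(k^2 + sqrt(k^4 - 768))^(1/3) - 24*18^(1/3)/(k^2 + sqrt(k^4 - 768))^(1/3)))/12) + C4*exp(x*(k + sqrt(k^2 + 6*12^(1/3)*(k^2 + sqrt(k^4 - 768))^(1/3) + 48*18^(1/3)/(k^2 + sqrt(k^4 - 768))^(1/3)) + sqrt(2)*sqrt(k^3/sqrt(k^2 + 6*12^(1/3)*(k^2 + sqrt(k^4 - 768))^(1/3) + 48*18^(1/3)/(k^2 + sqrt(k^4 - 768))^(1/3)) + k^2 - 3*12^(1/3)*(k^2 + sqrt(k^4 - 768))^(1/3) - 24*18^(1/3)/(k^2 + sqrt(k^4 - 768))^(1/3)))/12) + sqrt(3)*x/3


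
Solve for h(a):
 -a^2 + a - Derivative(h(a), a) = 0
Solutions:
 h(a) = C1 - a^3/3 + a^2/2


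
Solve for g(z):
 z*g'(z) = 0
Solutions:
 g(z) = C1


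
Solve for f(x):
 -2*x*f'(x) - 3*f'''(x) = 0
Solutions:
 f(x) = C1 + Integral(C2*airyai(-2^(1/3)*3^(2/3)*x/3) + C3*airybi(-2^(1/3)*3^(2/3)*x/3), x)


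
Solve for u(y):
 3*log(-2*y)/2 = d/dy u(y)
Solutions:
 u(y) = C1 + 3*y*log(-y)/2 + 3*y*(-1 + log(2))/2


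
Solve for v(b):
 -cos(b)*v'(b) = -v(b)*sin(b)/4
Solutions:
 v(b) = C1/cos(b)^(1/4)


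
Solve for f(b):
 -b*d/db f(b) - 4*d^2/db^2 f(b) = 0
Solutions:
 f(b) = C1 + C2*erf(sqrt(2)*b/4)


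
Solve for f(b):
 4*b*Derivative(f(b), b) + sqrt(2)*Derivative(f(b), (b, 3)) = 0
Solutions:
 f(b) = C1 + Integral(C2*airyai(-sqrt(2)*b) + C3*airybi(-sqrt(2)*b), b)


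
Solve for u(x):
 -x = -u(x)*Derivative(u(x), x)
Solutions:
 u(x) = -sqrt(C1 + x^2)
 u(x) = sqrt(C1 + x^2)


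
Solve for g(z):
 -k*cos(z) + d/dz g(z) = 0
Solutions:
 g(z) = C1 + k*sin(z)


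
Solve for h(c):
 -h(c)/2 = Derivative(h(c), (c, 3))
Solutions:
 h(c) = C3*exp(-2^(2/3)*c/2) + (C1*sin(2^(2/3)*sqrt(3)*c/4) + C2*cos(2^(2/3)*sqrt(3)*c/4))*exp(2^(2/3)*c/4)


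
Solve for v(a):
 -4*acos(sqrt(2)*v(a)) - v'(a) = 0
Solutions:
 Integral(1/acos(sqrt(2)*_y), (_y, v(a))) = C1 - 4*a


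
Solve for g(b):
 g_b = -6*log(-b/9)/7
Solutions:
 g(b) = C1 - 6*b*log(-b)/7 + 6*b*(1 + 2*log(3))/7


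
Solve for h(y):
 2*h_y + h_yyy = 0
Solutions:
 h(y) = C1 + C2*sin(sqrt(2)*y) + C3*cos(sqrt(2)*y)


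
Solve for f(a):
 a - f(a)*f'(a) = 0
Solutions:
 f(a) = -sqrt(C1 + a^2)
 f(a) = sqrt(C1 + a^2)


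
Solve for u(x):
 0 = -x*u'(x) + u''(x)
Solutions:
 u(x) = C1 + C2*erfi(sqrt(2)*x/2)


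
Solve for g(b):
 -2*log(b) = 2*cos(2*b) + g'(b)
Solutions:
 g(b) = C1 - 2*b*log(b) + 2*b - sin(2*b)


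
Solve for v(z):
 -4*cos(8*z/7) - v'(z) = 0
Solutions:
 v(z) = C1 - 7*sin(8*z/7)/2


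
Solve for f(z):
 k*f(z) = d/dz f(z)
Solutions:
 f(z) = C1*exp(k*z)


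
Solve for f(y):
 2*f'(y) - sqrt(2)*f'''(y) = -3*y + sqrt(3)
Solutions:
 f(y) = C1 + C2*exp(-2^(1/4)*y) + C3*exp(2^(1/4)*y) - 3*y^2/4 + sqrt(3)*y/2


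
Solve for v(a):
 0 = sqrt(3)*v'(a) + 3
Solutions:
 v(a) = C1 - sqrt(3)*a


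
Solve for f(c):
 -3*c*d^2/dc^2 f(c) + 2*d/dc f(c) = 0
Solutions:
 f(c) = C1 + C2*c^(5/3)


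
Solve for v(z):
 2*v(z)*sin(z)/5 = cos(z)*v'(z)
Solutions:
 v(z) = C1/cos(z)^(2/5)


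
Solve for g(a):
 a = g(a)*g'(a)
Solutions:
 g(a) = -sqrt(C1 + a^2)
 g(a) = sqrt(C1 + a^2)


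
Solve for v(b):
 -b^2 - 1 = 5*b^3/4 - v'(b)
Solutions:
 v(b) = C1 + 5*b^4/16 + b^3/3 + b


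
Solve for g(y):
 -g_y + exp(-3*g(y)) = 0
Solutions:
 g(y) = log(C1 + 3*y)/3
 g(y) = log((-3^(1/3) - 3^(5/6)*I)*(C1 + y)^(1/3)/2)
 g(y) = log((-3^(1/3) + 3^(5/6)*I)*(C1 + y)^(1/3)/2)


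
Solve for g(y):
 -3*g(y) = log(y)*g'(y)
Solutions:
 g(y) = C1*exp(-3*li(y))


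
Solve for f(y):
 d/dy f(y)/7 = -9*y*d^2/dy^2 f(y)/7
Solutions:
 f(y) = C1 + C2*y^(8/9)


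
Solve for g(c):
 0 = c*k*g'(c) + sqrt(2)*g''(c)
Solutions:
 g(c) = Piecewise((-2^(3/4)*sqrt(pi)*C1*erf(2^(1/4)*c*sqrt(k)/2)/(2*sqrt(k)) - C2, (k > 0) | (k < 0)), (-C1*c - C2, True))


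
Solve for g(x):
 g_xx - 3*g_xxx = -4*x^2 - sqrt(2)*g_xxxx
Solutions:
 g(x) = C1 + C2*x + C3*exp(sqrt(2)*x*(3 - sqrt(9 - 4*sqrt(2)))/4) + C4*exp(sqrt(2)*x*(sqrt(9 - 4*sqrt(2)) + 3)/4) - x^4/3 - 4*x^3 + 4*x^2*(-9 + sqrt(2))


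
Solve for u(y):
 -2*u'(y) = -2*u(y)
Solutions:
 u(y) = C1*exp(y)


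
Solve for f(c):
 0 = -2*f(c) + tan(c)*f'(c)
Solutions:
 f(c) = C1*sin(c)^2


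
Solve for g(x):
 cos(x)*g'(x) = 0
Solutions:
 g(x) = C1


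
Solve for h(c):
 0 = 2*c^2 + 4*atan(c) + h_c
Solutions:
 h(c) = C1 - 2*c^3/3 - 4*c*atan(c) + 2*log(c^2 + 1)


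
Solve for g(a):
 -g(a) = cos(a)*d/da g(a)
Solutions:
 g(a) = C1*sqrt(sin(a) - 1)/sqrt(sin(a) + 1)


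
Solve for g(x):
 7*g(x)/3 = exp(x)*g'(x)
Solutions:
 g(x) = C1*exp(-7*exp(-x)/3)


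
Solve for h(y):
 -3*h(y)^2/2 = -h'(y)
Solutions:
 h(y) = -2/(C1 + 3*y)


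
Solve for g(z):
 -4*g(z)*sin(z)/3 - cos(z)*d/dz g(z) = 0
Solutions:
 g(z) = C1*cos(z)^(4/3)


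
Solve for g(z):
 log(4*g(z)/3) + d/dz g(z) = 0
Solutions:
 Integral(1/(log(_y) - log(3) + 2*log(2)), (_y, g(z))) = C1 - z


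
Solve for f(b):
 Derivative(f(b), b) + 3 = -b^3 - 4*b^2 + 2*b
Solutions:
 f(b) = C1 - b^4/4 - 4*b^3/3 + b^2 - 3*b


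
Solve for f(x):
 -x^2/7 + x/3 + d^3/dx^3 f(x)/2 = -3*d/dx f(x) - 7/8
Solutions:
 f(x) = C1 + C2*sin(sqrt(6)*x) + C3*cos(sqrt(6)*x) + x^3/63 - x^2/18 - 155*x/504


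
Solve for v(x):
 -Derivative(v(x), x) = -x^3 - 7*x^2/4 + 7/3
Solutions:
 v(x) = C1 + x^4/4 + 7*x^3/12 - 7*x/3


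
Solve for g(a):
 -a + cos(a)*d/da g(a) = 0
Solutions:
 g(a) = C1 + Integral(a/cos(a), a)


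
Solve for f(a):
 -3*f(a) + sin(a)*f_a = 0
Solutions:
 f(a) = C1*(cos(a) - 1)^(3/2)/(cos(a) + 1)^(3/2)


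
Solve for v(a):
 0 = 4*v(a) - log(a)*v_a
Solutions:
 v(a) = C1*exp(4*li(a))


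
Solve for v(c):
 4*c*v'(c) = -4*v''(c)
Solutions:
 v(c) = C1 + C2*erf(sqrt(2)*c/2)


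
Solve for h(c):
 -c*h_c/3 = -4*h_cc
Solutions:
 h(c) = C1 + C2*erfi(sqrt(6)*c/12)


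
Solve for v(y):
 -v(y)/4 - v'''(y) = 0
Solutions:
 v(y) = C3*exp(-2^(1/3)*y/2) + (C1*sin(2^(1/3)*sqrt(3)*y/4) + C2*cos(2^(1/3)*sqrt(3)*y/4))*exp(2^(1/3)*y/4)


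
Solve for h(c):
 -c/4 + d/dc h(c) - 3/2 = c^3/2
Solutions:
 h(c) = C1 + c^4/8 + c^2/8 + 3*c/2


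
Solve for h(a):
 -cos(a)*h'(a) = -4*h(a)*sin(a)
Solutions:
 h(a) = C1/cos(a)^4


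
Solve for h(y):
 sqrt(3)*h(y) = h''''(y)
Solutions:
 h(y) = C1*exp(-3^(1/8)*y) + C2*exp(3^(1/8)*y) + C3*sin(3^(1/8)*y) + C4*cos(3^(1/8)*y)


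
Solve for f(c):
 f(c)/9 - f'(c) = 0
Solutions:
 f(c) = C1*exp(c/9)


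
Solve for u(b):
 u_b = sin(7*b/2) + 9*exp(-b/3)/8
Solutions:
 u(b) = C1 - 2*cos(7*b/2)/7 - 27*exp(-b/3)/8


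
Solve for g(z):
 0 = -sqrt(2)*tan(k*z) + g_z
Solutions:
 g(z) = C1 + sqrt(2)*Piecewise((-log(cos(k*z))/k, Ne(k, 0)), (0, True))


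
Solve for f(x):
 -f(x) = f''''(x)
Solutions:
 f(x) = (C1*sin(sqrt(2)*x/2) + C2*cos(sqrt(2)*x/2))*exp(-sqrt(2)*x/2) + (C3*sin(sqrt(2)*x/2) + C4*cos(sqrt(2)*x/2))*exp(sqrt(2)*x/2)


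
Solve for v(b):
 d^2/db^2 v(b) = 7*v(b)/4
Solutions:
 v(b) = C1*exp(-sqrt(7)*b/2) + C2*exp(sqrt(7)*b/2)


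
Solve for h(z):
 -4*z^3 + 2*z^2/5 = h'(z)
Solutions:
 h(z) = C1 - z^4 + 2*z^3/15


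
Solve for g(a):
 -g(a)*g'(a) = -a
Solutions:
 g(a) = -sqrt(C1 + a^2)
 g(a) = sqrt(C1 + a^2)


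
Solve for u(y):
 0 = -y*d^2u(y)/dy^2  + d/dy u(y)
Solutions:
 u(y) = C1 + C2*y^2


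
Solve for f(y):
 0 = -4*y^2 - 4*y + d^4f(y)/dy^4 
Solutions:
 f(y) = C1 + C2*y + C3*y^2 + C4*y^3 + y^6/90 + y^5/30


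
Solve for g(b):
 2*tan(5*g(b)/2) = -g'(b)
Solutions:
 g(b) = -2*asin(C1*exp(-5*b))/5 + 2*pi/5
 g(b) = 2*asin(C1*exp(-5*b))/5


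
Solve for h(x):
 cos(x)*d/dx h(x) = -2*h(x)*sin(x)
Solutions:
 h(x) = C1*cos(x)^2


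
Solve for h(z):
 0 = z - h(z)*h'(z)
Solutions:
 h(z) = -sqrt(C1 + z^2)
 h(z) = sqrt(C1 + z^2)


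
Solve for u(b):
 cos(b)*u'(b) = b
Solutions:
 u(b) = C1 + Integral(b/cos(b), b)


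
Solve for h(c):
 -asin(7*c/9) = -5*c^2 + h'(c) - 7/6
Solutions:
 h(c) = C1 + 5*c^3/3 - c*asin(7*c/9) + 7*c/6 - sqrt(81 - 49*c^2)/7


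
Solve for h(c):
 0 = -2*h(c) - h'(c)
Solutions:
 h(c) = C1*exp(-2*c)


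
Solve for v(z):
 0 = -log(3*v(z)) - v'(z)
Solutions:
 Integral(1/(log(_y) + log(3)), (_y, v(z))) = C1 - z


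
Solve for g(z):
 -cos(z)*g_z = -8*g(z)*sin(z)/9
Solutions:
 g(z) = C1/cos(z)^(8/9)


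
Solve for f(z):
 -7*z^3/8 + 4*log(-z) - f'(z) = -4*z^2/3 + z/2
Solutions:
 f(z) = C1 - 7*z^4/32 + 4*z^3/9 - z^2/4 + 4*z*log(-z) - 4*z


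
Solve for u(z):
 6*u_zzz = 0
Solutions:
 u(z) = C1 + C2*z + C3*z^2


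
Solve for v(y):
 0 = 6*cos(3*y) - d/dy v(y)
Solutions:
 v(y) = C1 + 2*sin(3*y)


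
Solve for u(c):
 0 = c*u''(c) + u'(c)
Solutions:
 u(c) = C1 + C2*log(c)


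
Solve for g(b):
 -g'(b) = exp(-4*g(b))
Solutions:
 g(b) = log(-I*(C1 - 4*b)^(1/4))
 g(b) = log(I*(C1 - 4*b)^(1/4))
 g(b) = log(-(C1 - 4*b)^(1/4))
 g(b) = log(C1 - 4*b)/4


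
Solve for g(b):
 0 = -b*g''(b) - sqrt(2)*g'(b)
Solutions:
 g(b) = C1 + C2*b^(1 - sqrt(2))
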